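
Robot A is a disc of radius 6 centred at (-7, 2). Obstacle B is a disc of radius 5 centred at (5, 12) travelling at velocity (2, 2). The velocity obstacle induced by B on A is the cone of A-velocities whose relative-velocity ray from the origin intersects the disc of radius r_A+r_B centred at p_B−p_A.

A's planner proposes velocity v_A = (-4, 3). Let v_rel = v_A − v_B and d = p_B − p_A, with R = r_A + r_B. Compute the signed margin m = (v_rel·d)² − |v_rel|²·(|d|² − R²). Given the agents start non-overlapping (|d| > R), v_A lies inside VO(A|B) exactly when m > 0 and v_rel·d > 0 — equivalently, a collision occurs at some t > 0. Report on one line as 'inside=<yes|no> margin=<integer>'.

d = (12, 10),  |d|² = 244;  R = 6+5 = 11,  c = 244−11² = 123
v_rel = (-6, 1),  |v_rel|² = 37;  v_rel·d = (-6)·(12) + (1)·(10) = -62
37·t² + 124·t + 123 = 0  ⇒  m = (-62)² − 37·123 = -707
m = -707 < 0,  v_rel·d = -62 < 0  ⇒  outside

inside=no margin=-707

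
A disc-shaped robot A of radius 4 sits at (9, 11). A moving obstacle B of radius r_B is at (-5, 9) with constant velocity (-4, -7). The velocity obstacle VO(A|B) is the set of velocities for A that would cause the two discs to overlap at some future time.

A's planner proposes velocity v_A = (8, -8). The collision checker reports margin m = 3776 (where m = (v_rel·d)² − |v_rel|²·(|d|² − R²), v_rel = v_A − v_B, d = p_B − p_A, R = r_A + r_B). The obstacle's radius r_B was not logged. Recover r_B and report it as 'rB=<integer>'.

m = 3776
d = (-14, -2);  v_rel = (12, -1),  |v_rel|² = 145
v_rel×d = (12)·(-2) − (-1)·(-14) = -38
since m = R²·145 − (-38)²:  R² = (1444 + 3776) / 145 = 36
R = √36 = 6  ⇒  r_B = 6 − 4 = 2

rB=2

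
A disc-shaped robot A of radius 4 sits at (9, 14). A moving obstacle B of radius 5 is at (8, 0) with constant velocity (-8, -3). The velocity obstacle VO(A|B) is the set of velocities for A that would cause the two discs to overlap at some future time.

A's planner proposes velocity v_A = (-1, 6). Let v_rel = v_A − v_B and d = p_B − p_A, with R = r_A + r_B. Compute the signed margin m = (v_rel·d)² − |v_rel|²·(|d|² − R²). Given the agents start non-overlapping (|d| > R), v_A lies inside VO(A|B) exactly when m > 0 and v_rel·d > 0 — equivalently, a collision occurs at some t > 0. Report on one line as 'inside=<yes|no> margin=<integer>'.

d = (-1, -14),  |d|² = 197;  R = 4+5 = 9,  c = 197−9² = 116
v_rel = (7, 9),  |v_rel|² = 130;  v_rel·d = (7)·(-1) + (9)·(-14) = -133
130·t² + 266·t + 116 = 0  ⇒  m = (-133)² − 130·116 = 2609
m = 2609 > 0,  v_rel·d = -133 < 0  ⇒  outside

inside=no margin=2609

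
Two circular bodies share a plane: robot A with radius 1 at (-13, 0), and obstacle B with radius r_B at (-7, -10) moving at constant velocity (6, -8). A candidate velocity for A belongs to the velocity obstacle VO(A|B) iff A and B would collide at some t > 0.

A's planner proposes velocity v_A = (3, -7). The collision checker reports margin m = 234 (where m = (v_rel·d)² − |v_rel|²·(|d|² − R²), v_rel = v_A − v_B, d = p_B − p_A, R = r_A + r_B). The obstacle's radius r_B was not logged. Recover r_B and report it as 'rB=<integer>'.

m = 234
d = (6, -10);  v_rel = (-3, 1),  |v_rel|² = 10
v_rel×d = (-3)·(-10) − (1)·(6) = 24
since m = R²·10 − 24²:  R² = (576 + 234) / 10 = 81
R = √81 = 9  ⇒  r_B = 9 − 1 = 8

rB=8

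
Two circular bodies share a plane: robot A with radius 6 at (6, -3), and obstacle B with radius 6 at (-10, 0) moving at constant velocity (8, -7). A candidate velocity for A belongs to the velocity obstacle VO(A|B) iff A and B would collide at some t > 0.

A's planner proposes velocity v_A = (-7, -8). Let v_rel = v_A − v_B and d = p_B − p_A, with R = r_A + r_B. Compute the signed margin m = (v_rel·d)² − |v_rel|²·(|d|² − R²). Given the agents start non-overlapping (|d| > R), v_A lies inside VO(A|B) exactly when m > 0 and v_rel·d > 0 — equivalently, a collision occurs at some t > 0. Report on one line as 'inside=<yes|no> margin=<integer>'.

d = (-16, 3),  |d|² = 265;  R = 6+6 = 12,  c = 265−12² = 121
v_rel = (-15, -1),  |v_rel|² = 226;  v_rel·d = (-15)·(-16) + (-1)·(3) = 237
226·t² − 474·t + 121 = 0  ⇒  m = 237² − 226·121 = 28823
m = 28823 > 0,  v_rel·d = 237 > 0  ⇒  inside

inside=yes margin=28823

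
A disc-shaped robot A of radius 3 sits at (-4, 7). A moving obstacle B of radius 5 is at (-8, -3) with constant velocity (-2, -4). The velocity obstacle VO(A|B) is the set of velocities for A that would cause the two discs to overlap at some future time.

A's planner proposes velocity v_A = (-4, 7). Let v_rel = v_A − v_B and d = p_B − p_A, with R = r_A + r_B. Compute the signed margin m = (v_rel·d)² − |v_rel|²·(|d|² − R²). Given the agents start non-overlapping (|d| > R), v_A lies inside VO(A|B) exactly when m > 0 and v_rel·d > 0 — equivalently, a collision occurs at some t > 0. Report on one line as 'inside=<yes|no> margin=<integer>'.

d = (-4, -10),  |d|² = 116;  R = 3+5 = 8,  c = 116−8² = 52
v_rel = (-2, 11),  |v_rel|² = 125;  v_rel·d = (-2)·(-4) + (11)·(-10) = -102
125·t² + 204·t + 52 = 0  ⇒  m = (-102)² − 125·52 = 3904
m = 3904 > 0,  v_rel·d = -102 < 0  ⇒  outside

inside=no margin=3904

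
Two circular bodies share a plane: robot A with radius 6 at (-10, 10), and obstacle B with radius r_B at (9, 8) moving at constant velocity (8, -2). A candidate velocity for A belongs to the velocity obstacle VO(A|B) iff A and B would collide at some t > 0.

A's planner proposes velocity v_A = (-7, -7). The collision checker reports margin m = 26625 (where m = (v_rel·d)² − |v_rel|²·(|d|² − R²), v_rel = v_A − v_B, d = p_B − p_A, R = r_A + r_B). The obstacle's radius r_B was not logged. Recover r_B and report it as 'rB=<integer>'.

m = 26625
d = (19, -2);  v_rel = (-15, -5),  |v_rel|² = 250
v_rel×d = (-15)·(-2) − (-5)·(19) = 125
since m = R²·250 − 125²:  R² = (15625 + 26625) / 250 = 169
R = √169 = 13  ⇒  r_B = 13 − 6 = 7

rB=7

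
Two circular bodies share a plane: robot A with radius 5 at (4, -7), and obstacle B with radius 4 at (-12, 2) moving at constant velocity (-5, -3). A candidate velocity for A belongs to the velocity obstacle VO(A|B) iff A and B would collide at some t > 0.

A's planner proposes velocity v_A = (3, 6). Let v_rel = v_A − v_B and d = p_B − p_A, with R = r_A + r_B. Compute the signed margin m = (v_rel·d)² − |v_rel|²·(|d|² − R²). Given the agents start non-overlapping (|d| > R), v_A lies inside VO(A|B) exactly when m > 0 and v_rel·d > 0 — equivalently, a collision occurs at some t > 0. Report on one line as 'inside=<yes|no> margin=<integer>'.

d = (-16, 9),  |d|² = 337;  R = 5+4 = 9,  c = 337−9² = 256
v_rel = (8, 9),  |v_rel|² = 145;  v_rel·d = (8)·(-16) + (9)·(9) = -47
145·t² + 94·t + 256 = 0  ⇒  m = (-47)² − 145·256 = -34911
m = -34911 < 0,  v_rel·d = -47 < 0  ⇒  outside

inside=no margin=-34911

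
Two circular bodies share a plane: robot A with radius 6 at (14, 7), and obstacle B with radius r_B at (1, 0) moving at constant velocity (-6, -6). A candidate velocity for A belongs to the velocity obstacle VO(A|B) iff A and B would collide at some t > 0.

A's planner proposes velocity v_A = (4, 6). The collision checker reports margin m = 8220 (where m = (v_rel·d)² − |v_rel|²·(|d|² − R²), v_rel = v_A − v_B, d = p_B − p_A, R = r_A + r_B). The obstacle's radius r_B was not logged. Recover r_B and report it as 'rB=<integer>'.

m = 8220
d = (-13, -7);  v_rel = (10, 12),  |v_rel|² = 244
v_rel×d = (10)·(-7) − (12)·(-13) = 86
since m = R²·244 − 86²:  R² = (7396 + 8220) / 244 = 64
R = √64 = 8  ⇒  r_B = 8 − 6 = 2

rB=2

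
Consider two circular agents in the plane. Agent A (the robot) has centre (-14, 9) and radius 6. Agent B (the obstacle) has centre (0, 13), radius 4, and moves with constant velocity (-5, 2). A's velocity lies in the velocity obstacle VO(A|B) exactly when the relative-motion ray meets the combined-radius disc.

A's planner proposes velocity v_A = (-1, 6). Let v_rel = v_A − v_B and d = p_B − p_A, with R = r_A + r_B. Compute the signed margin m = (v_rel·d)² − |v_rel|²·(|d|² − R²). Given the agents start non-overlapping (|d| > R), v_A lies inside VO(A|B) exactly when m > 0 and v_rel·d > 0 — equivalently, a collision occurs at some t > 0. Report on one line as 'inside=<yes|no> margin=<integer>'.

d = (14, 4),  |d|² = 212;  R = 6+4 = 10,  c = 212−10² = 112
v_rel = (4, 4),  |v_rel|² = 32;  v_rel·d = (4)·(14) + (4)·(4) = 72
32·t² − 144·t + 112 = 0  ⇒  m = 72² − 32·112 = 1600
m = 1600 > 0,  v_rel·d = 72 > 0  ⇒  inside

inside=yes margin=1600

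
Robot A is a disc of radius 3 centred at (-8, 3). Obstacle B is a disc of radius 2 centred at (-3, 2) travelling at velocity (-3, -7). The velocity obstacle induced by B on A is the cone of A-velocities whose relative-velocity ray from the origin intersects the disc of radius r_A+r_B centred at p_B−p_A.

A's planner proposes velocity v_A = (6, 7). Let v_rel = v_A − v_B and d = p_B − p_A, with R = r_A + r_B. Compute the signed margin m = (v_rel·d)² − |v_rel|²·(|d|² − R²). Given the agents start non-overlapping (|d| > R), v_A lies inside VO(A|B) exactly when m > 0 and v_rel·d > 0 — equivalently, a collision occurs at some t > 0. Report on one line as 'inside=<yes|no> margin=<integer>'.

d = (5, -1),  |d|² = 26;  R = 3+2 = 5,  c = 26−5² = 1
v_rel = (9, 14),  |v_rel|² = 277;  v_rel·d = (9)·(5) + (14)·(-1) = 31
277·t² − 62·t + 1 = 0  ⇒  m = 31² − 277·1 = 684
m = 684 > 0,  v_rel·d = 31 > 0  ⇒  inside

inside=yes margin=684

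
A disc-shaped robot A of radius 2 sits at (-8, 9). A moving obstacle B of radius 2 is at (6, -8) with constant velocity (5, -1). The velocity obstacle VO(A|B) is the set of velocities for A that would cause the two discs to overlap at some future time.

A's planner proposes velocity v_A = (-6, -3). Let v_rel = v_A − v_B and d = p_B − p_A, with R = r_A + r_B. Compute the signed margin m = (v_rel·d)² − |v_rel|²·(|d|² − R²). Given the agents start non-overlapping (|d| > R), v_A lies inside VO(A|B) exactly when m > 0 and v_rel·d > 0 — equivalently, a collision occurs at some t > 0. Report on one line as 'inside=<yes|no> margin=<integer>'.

d = (14, -17),  |d|² = 485;  R = 2+2 = 4,  c = 485−4² = 469
v_rel = (-11, -2),  |v_rel|² = 125;  v_rel·d = (-11)·(14) + (-2)·(-17) = -120
125·t² + 240·t + 469 = 0  ⇒  m = (-120)² − 125·469 = -44225
m = -44225 < 0,  v_rel·d = -120 < 0  ⇒  outside

inside=no margin=-44225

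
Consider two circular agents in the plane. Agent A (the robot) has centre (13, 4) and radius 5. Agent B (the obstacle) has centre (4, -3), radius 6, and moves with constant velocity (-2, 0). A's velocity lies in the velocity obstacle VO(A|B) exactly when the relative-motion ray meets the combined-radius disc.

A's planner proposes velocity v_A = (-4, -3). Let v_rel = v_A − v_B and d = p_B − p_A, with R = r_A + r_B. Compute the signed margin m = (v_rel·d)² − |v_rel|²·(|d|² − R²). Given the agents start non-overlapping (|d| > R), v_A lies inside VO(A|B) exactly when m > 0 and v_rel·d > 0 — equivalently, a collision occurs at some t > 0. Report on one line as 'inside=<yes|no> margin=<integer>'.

d = (-9, -7),  |d|² = 130;  R = 5+6 = 11,  c = 130−11² = 9
v_rel = (-2, -3),  |v_rel|² = 13;  v_rel·d = (-2)·(-9) + (-3)·(-7) = 39
13·t² − 78·t + 9 = 0  ⇒  m = 39² − 13·9 = 1404
m = 1404 > 0,  v_rel·d = 39 > 0  ⇒  inside

inside=yes margin=1404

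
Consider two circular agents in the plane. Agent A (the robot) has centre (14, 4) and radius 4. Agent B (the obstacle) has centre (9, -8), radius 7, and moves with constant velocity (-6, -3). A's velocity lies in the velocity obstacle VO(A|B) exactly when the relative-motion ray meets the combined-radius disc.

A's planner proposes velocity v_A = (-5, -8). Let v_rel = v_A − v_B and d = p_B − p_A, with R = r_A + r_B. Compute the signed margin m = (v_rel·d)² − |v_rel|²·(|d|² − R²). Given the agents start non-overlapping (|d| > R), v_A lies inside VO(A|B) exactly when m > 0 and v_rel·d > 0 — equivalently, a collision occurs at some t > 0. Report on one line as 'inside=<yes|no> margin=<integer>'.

d = (-5, -12),  |d|² = 169;  R = 4+7 = 11,  c = 169−11² = 48
v_rel = (1, -5),  |v_rel|² = 26;  v_rel·d = (1)·(-5) + (-5)·(-12) = 55
26·t² − 110·t + 48 = 0  ⇒  m = 55² − 26·48 = 1777
m = 1777 > 0,  v_rel·d = 55 > 0  ⇒  inside

inside=yes margin=1777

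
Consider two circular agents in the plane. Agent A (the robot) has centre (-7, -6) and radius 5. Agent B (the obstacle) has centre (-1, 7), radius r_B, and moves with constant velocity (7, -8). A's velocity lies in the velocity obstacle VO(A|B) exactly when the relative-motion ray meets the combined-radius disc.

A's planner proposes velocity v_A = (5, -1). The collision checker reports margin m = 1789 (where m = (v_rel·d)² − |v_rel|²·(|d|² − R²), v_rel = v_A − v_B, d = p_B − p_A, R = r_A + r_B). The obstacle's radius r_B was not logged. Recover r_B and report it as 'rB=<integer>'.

m = 1789
d = (6, 13);  v_rel = (-2, 7),  |v_rel|² = 53
v_rel×d = (-2)·(13) − (7)·(6) = -68
since m = R²·53 − (-68)²:  R² = (4624 + 1789) / 53 = 121
R = √121 = 11  ⇒  r_B = 11 − 5 = 6

rB=6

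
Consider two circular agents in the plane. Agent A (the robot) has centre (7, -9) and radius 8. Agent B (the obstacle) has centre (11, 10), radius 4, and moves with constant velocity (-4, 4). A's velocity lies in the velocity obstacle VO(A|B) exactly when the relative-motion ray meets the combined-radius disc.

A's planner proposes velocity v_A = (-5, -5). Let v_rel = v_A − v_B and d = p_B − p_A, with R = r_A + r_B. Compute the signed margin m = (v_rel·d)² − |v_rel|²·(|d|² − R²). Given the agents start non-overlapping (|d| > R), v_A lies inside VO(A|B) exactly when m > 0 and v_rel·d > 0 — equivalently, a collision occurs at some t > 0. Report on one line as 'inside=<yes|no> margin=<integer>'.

d = (4, 19),  |d|² = 377;  R = 8+4 = 12,  c = 377−12² = 233
v_rel = (-1, -9),  |v_rel|² = 82;  v_rel·d = (-1)·(4) + (-9)·(19) = -175
82·t² + 350·t + 233 = 0  ⇒  m = (-175)² − 82·233 = 11519
m = 11519 > 0,  v_rel·d = -175 < 0  ⇒  outside

inside=no margin=11519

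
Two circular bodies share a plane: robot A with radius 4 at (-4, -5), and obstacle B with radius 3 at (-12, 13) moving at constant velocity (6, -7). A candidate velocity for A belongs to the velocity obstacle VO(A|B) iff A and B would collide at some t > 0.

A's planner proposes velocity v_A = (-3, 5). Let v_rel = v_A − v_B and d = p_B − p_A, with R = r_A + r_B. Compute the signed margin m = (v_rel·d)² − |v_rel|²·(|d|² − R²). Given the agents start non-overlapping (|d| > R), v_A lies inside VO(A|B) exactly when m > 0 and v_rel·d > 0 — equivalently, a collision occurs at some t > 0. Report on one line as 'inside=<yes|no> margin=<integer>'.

d = (-8, 18),  |d|² = 388;  R = 4+3 = 7,  c = 388−7² = 339
v_rel = (-9, 12),  |v_rel|² = 225;  v_rel·d = (-9)·(-8) + (12)·(18) = 288
225·t² − 576·t + 339 = 0  ⇒  m = 288² − 225·339 = 6669
m = 6669 > 0,  v_rel·d = 288 > 0  ⇒  inside

inside=yes margin=6669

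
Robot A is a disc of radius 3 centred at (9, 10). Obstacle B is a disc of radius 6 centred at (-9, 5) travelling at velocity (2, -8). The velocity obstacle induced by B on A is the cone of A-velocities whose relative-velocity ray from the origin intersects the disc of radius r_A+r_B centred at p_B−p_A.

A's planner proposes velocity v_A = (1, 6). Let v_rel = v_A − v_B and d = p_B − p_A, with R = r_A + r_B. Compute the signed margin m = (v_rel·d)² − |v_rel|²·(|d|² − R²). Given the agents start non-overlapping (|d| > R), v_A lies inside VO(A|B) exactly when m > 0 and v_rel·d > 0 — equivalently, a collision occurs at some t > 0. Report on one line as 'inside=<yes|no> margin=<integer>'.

d = (-18, -5),  |d|² = 349;  R = 3+6 = 9,  c = 349−9² = 268
v_rel = (-1, 14),  |v_rel|² = 197;  v_rel·d = (-1)·(-18) + (14)·(-5) = -52
197·t² + 104·t + 268 = 0  ⇒  m = (-52)² − 197·268 = -50092
m = -50092 < 0,  v_rel·d = -52 < 0  ⇒  outside

inside=no margin=-50092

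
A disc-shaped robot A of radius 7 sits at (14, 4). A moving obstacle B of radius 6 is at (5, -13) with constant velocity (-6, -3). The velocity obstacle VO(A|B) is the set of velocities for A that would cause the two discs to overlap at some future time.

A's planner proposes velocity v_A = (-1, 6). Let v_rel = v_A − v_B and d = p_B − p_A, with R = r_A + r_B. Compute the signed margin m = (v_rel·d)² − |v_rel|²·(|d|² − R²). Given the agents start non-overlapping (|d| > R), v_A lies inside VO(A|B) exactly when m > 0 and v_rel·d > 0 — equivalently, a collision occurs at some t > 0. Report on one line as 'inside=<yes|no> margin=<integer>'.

d = (-9, -17),  |d|² = 370;  R = 7+6 = 13,  c = 370−13² = 201
v_rel = (5, 9),  |v_rel|² = 106;  v_rel·d = (5)·(-9) + (9)·(-17) = -198
106·t² + 396·t + 201 = 0  ⇒  m = (-198)² − 106·201 = 17898
m = 17898 > 0,  v_rel·d = -198 < 0  ⇒  outside

inside=no margin=17898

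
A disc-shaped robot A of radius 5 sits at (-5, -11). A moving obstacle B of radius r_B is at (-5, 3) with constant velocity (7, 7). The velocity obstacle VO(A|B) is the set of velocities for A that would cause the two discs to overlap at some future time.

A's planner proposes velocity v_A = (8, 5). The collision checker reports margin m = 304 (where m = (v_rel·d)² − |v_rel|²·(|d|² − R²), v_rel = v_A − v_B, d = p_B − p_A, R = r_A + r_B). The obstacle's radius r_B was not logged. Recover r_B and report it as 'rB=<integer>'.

m = 304
d = (0, 14);  v_rel = (1, -2),  |v_rel|² = 5
v_rel×d = (1)·(14) − (-2)·(0) = 14
since m = R²·5 − 14²:  R² = (196 + 304) / 5 = 100
R = √100 = 10  ⇒  r_B = 10 − 5 = 5

rB=5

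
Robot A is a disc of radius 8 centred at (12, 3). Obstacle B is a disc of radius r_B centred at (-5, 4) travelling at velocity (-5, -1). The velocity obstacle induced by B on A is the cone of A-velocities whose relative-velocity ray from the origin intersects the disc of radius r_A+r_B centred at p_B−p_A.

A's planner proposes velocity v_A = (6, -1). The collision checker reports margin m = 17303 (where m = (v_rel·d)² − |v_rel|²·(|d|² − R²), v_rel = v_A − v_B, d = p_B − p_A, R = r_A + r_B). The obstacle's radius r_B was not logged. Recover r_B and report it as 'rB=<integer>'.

m = 17303
d = (-17, 1);  v_rel = (11, 0),  |v_rel|² = 121
v_rel×d = (11)·(1) − (0)·(-17) = 11
since m = R²·121 − 11²:  R² = (121 + 17303) / 121 = 144
R = √144 = 12  ⇒  r_B = 12 − 8 = 4

rB=4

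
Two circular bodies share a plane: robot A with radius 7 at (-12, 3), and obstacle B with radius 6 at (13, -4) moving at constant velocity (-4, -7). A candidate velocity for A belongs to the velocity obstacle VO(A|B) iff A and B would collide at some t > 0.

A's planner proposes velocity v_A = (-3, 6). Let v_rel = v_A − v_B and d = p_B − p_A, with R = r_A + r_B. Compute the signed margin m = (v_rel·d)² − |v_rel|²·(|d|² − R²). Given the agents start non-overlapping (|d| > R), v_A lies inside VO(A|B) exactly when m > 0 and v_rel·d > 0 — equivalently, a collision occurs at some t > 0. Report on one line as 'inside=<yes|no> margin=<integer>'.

d = (25, -7),  |d|² = 674;  R = 7+6 = 13,  c = 674−13² = 505
v_rel = (1, 13),  |v_rel|² = 170;  v_rel·d = (1)·(25) + (13)·(-7) = -66
170·t² + 132·t + 505 = 0  ⇒  m = (-66)² − 170·505 = -81494
m = -81494 < 0,  v_rel·d = -66 < 0  ⇒  outside

inside=no margin=-81494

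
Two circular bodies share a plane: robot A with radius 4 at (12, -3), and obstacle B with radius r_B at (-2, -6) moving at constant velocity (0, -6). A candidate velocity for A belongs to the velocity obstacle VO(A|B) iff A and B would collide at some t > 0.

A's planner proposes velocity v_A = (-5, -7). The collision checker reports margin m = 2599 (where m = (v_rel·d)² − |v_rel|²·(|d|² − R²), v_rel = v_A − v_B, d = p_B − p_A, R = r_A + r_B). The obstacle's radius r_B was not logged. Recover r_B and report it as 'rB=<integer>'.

m = 2599
d = (-14, -3);  v_rel = (-5, -1),  |v_rel|² = 26
v_rel×d = (-5)·(-3) − (-1)·(-14) = 1
since m = R²·26 − 1²:  R² = (1 + 2599) / 26 = 100
R = √100 = 10  ⇒  r_B = 10 − 4 = 6

rB=6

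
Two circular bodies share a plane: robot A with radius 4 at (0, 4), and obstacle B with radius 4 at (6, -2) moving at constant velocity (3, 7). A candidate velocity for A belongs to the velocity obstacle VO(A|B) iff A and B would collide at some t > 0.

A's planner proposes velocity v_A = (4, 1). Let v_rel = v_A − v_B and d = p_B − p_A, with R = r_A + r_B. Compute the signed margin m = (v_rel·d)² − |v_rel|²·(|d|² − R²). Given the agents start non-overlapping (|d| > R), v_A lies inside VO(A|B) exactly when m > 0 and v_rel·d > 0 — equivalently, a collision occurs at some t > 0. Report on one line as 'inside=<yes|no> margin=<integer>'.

d = (6, -6),  |d|² = 72;  R = 4+4 = 8,  c = 72−8² = 8
v_rel = (1, -6),  |v_rel|² = 37;  v_rel·d = (1)·(6) + (-6)·(-6) = 42
37·t² − 84·t + 8 = 0  ⇒  m = 42² − 37·8 = 1468
m = 1468 > 0,  v_rel·d = 42 > 0  ⇒  inside

inside=yes margin=1468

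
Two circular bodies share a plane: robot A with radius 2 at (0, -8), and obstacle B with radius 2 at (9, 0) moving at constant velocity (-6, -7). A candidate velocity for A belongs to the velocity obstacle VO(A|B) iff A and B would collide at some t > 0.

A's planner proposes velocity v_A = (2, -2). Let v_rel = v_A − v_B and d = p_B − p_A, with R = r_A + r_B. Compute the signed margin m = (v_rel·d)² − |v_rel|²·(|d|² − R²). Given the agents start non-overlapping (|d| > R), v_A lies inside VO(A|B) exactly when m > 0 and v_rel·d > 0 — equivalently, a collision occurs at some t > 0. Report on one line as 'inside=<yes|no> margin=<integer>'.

d = (9, 8),  |d|² = 145;  R = 2+2 = 4,  c = 145−4² = 129
v_rel = (8, 5),  |v_rel|² = 89;  v_rel·d = (8)·(9) + (5)·(8) = 112
89·t² − 224·t + 129 = 0  ⇒  m = 112² − 89·129 = 1063
m = 1063 > 0,  v_rel·d = 112 > 0  ⇒  inside

inside=yes margin=1063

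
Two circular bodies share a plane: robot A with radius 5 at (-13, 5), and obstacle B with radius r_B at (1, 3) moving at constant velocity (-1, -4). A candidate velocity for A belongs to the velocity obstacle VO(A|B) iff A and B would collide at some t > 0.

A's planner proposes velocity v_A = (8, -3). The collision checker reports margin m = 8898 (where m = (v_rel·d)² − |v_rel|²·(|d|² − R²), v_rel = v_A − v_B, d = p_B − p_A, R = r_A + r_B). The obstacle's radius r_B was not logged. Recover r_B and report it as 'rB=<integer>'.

m = 8898
d = (14, -2);  v_rel = (9, 1),  |v_rel|² = 82
v_rel×d = (9)·(-2) − (1)·(14) = -32
since m = R²·82 − (-32)²:  R² = (1024 + 8898) / 82 = 121
R = √121 = 11  ⇒  r_B = 11 − 5 = 6

rB=6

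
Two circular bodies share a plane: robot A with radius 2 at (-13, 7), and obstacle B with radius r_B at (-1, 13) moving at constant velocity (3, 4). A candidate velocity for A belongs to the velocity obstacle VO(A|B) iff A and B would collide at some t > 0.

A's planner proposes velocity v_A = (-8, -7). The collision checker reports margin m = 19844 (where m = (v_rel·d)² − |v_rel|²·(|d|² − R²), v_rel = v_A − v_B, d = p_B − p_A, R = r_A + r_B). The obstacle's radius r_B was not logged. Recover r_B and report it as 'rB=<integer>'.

m = 19844
d = (12, 6);  v_rel = (-11, -11),  |v_rel|² = 242
v_rel×d = (-11)·(6) − (-11)·(12) = 66
since m = R²·242 − 66²:  R² = (4356 + 19844) / 242 = 100
R = √100 = 10  ⇒  r_B = 10 − 2 = 8

rB=8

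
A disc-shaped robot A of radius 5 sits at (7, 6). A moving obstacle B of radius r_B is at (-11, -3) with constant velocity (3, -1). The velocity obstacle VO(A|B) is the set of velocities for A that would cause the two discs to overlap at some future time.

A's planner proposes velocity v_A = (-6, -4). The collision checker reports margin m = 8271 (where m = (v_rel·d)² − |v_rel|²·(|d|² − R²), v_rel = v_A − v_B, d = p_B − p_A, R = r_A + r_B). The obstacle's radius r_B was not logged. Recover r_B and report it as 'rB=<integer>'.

m = 8271
d = (-18, -9);  v_rel = (-9, -3),  |v_rel|² = 90
v_rel×d = (-9)·(-9) − (-3)·(-18) = 27
since m = R²·90 − 27²:  R² = (729 + 8271) / 90 = 100
R = √100 = 10  ⇒  r_B = 10 − 5 = 5

rB=5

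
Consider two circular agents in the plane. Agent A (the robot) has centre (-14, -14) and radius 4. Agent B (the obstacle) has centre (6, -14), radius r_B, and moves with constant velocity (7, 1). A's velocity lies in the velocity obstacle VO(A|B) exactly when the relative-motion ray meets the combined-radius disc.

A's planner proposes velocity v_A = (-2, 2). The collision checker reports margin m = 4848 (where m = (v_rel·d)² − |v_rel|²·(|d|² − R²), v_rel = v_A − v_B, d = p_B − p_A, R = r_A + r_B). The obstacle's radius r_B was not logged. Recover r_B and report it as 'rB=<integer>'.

m = 4848
d = (20, 0);  v_rel = (-9, 1),  |v_rel|² = 82
v_rel×d = (-9)·(0) − (1)·(20) = -20
since m = R²·82 − (-20)²:  R² = (400 + 4848) / 82 = 64
R = √64 = 8  ⇒  r_B = 8 − 4 = 4

rB=4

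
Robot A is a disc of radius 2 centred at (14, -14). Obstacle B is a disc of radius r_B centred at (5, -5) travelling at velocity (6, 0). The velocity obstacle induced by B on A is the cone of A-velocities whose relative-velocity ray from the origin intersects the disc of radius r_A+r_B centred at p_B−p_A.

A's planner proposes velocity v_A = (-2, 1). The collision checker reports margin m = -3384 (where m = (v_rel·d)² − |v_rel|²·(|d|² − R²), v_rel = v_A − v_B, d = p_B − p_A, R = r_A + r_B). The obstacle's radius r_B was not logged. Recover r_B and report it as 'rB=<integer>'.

m = -3384
d = (-9, 9);  v_rel = (-8, 1),  |v_rel|² = 65
v_rel×d = (-8)·(9) − (1)·(-9) = -63
since m = R²·65 − (-63)²:  R² = (3969 + -3384) / 65 = 9
R = √9 = 3  ⇒  r_B = 3 − 2 = 1

rB=1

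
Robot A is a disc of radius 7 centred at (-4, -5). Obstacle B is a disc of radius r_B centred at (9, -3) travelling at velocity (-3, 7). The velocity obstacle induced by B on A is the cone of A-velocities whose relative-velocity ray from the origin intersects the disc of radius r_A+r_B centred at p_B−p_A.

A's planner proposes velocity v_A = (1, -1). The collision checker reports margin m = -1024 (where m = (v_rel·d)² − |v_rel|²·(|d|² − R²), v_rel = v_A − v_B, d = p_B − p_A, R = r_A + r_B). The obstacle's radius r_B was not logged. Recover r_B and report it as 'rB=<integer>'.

m = -1024
d = (13, 2);  v_rel = (4, -8),  |v_rel|² = 80
v_rel×d = (4)·(2) − (-8)·(13) = 112
since m = R²·80 − 112²:  R² = (12544 + -1024) / 80 = 144
R = √144 = 12  ⇒  r_B = 12 − 7 = 5

rB=5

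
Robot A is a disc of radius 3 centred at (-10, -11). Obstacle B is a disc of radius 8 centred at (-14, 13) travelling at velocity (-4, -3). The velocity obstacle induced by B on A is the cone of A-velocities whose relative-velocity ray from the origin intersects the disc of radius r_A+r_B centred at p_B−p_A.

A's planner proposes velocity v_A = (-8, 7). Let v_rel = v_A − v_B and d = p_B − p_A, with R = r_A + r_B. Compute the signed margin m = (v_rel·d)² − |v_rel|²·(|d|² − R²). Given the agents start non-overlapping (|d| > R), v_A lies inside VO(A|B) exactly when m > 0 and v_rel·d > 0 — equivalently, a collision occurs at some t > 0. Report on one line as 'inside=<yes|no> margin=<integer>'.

d = (-4, 24),  |d|² = 592;  R = 3+8 = 11,  c = 592−11² = 471
v_rel = (-4, 10),  |v_rel|² = 116;  v_rel·d = (-4)·(-4) + (10)·(24) = 256
116·t² − 512·t + 471 = 0  ⇒  m = 256² − 116·471 = 10900
m = 10900 > 0,  v_rel·d = 256 > 0  ⇒  inside

inside=yes margin=10900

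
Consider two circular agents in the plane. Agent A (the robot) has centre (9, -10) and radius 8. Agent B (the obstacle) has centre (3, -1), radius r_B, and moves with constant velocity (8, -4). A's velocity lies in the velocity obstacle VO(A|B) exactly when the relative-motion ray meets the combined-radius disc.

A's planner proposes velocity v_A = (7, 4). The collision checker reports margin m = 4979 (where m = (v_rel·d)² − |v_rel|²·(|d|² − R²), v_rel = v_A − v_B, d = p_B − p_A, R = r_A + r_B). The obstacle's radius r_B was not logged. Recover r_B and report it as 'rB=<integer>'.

m = 4979
d = (-6, 9);  v_rel = (-1, 8),  |v_rel|² = 65
v_rel×d = (-1)·(9) − (8)·(-6) = 39
since m = R²·65 − 39²:  R² = (1521 + 4979) / 65 = 100
R = √100 = 10  ⇒  r_B = 10 − 8 = 2

rB=2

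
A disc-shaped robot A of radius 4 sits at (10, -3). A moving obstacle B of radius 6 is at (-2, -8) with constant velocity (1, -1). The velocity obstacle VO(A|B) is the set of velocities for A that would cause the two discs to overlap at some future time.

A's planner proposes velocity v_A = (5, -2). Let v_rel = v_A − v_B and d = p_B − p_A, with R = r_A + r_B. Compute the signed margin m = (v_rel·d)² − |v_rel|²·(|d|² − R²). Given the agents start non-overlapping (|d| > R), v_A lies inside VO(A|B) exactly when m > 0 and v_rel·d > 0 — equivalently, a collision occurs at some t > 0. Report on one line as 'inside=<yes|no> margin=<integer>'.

d = (-12, -5),  |d|² = 169;  R = 4+6 = 10,  c = 169−10² = 69
v_rel = (4, -1),  |v_rel|² = 17;  v_rel·d = (4)·(-12) + (-1)·(-5) = -43
17·t² + 86·t + 69 = 0  ⇒  m = (-43)² − 17·69 = 676
m = 676 > 0,  v_rel·d = -43 < 0  ⇒  outside

inside=no margin=676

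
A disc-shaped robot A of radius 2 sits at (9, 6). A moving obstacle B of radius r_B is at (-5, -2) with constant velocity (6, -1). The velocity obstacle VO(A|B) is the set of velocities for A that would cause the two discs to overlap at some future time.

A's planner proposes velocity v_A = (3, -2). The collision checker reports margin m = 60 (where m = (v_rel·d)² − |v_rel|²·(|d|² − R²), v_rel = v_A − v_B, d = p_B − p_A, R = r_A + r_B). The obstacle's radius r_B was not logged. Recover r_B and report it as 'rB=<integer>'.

m = 60
d = (-14, -8);  v_rel = (-3, -1),  |v_rel|² = 10
v_rel×d = (-3)·(-8) − (-1)·(-14) = 10
since m = R²·10 − 10²:  R² = (100 + 60) / 10 = 16
R = √16 = 4  ⇒  r_B = 4 − 2 = 2

rB=2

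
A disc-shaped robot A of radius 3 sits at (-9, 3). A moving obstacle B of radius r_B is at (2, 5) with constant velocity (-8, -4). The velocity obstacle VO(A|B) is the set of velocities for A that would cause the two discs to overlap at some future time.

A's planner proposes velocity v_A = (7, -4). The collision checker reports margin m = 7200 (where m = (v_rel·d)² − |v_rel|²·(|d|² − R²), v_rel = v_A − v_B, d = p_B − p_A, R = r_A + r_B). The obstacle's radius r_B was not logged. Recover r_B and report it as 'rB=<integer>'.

m = 7200
d = (11, 2);  v_rel = (15, 0),  |v_rel|² = 225
v_rel×d = (15)·(2) − (0)·(11) = 30
since m = R²·225 − 30²:  R² = (900 + 7200) / 225 = 36
R = √36 = 6  ⇒  r_B = 6 − 3 = 3

rB=3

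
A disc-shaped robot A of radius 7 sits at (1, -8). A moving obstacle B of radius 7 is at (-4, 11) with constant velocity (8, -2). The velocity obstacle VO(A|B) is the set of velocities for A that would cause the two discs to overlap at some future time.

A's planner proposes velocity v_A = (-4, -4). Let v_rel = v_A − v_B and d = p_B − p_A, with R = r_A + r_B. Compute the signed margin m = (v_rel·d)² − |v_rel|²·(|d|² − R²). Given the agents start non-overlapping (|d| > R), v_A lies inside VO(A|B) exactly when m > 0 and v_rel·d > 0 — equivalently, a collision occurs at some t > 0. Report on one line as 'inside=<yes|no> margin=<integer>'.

d = (-5, 19),  |d|² = 386;  R = 7+7 = 14,  c = 386−14² = 190
v_rel = (-12, -2),  |v_rel|² = 148;  v_rel·d = (-12)·(-5) + (-2)·(19) = 22
148·t² − 44·t + 190 = 0  ⇒  m = 22² − 148·190 = -27636
m = -27636 < 0,  v_rel·d = 22 > 0  ⇒  outside

inside=no margin=-27636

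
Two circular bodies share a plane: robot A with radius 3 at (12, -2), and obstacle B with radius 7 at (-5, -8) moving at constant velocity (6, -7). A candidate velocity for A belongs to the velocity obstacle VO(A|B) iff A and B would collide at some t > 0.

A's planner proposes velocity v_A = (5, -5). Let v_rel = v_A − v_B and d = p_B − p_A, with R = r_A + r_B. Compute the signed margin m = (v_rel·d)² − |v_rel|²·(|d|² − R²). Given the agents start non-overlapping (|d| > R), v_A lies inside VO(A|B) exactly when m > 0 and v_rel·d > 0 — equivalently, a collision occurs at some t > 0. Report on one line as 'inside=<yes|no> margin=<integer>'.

d = (-17, -6),  |d|² = 325;  R = 3+7 = 10,  c = 325−10² = 225
v_rel = (-1, 2),  |v_rel|² = 5;  v_rel·d = (-1)·(-17) + (2)·(-6) = 5
5·t² − 10·t + 225 = 0  ⇒  m = 5² − 5·225 = -1100
m = -1100 < 0,  v_rel·d = 5 > 0  ⇒  outside

inside=no margin=-1100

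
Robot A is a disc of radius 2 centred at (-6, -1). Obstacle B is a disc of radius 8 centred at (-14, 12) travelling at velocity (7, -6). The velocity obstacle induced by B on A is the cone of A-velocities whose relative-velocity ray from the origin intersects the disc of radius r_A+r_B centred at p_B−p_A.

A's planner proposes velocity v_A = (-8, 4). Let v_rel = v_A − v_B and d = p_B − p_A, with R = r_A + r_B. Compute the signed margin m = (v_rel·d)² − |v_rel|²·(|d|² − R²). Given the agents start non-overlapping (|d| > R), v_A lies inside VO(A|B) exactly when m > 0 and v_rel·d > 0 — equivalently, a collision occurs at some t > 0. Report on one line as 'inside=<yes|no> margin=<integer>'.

d = (-8, 13),  |d|² = 233;  R = 2+8 = 10,  c = 233−10² = 133
v_rel = (-15, 10),  |v_rel|² = 325;  v_rel·d = (-15)·(-8) + (10)·(13) = 250
325·t² − 500·t + 133 = 0  ⇒  m = 250² − 325·133 = 19275
m = 19275 > 0,  v_rel·d = 250 > 0  ⇒  inside

inside=yes margin=19275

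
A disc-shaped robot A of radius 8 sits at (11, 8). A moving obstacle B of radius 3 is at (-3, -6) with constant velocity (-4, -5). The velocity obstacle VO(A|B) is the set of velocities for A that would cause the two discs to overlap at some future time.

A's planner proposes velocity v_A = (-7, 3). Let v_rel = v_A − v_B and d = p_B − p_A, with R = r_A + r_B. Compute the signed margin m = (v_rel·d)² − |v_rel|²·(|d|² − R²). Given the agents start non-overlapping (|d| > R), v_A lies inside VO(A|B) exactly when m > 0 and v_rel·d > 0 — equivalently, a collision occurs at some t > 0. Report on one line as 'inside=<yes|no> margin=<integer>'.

d = (-14, -14),  |d|² = 392;  R = 8+3 = 11,  c = 392−11² = 271
v_rel = (-3, 8),  |v_rel|² = 73;  v_rel·d = (-3)·(-14) + (8)·(-14) = -70
73·t² + 140·t + 271 = 0  ⇒  m = (-70)² − 73·271 = -14883
m = -14883 < 0,  v_rel·d = -70 < 0  ⇒  outside

inside=no margin=-14883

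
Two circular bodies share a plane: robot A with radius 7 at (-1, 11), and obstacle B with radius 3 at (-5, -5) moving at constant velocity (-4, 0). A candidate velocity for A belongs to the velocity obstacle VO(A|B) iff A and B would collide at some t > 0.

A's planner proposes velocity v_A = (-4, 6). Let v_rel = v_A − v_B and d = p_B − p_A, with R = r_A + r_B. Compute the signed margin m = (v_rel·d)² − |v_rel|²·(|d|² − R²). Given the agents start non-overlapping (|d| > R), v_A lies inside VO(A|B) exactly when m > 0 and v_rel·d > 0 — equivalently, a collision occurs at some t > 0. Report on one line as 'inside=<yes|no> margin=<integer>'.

d = (-4, -16),  |d|² = 272;  R = 7+3 = 10,  c = 272−10² = 172
v_rel = (0, 6),  |v_rel|² = 36;  v_rel·d = (0)·(-4) + (6)·(-16) = -96
36·t² + 192·t + 172 = 0  ⇒  m = (-96)² − 36·172 = 3024
m = 3024 > 0,  v_rel·d = -96 < 0  ⇒  outside

inside=no margin=3024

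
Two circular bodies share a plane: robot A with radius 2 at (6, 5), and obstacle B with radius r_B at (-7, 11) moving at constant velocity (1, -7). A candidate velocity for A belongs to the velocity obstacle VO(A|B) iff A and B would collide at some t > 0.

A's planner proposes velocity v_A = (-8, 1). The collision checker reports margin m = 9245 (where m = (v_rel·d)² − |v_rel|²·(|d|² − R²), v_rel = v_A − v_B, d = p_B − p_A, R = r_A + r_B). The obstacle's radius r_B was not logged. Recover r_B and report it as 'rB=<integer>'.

m = 9245
d = (-13, 6);  v_rel = (-9, 8),  |v_rel|² = 145
v_rel×d = (-9)·(6) − (8)·(-13) = 50
since m = R²·145 − 50²:  R² = (2500 + 9245) / 145 = 81
R = √81 = 9  ⇒  r_B = 9 − 2 = 7

rB=7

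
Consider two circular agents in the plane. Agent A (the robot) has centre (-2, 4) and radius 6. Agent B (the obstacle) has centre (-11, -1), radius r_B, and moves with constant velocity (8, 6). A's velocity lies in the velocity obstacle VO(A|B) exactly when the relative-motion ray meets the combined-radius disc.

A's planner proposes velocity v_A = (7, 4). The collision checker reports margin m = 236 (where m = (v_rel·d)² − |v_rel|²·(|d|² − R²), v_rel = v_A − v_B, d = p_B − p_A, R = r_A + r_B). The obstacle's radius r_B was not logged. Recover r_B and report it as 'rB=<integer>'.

m = 236
d = (-9, -5);  v_rel = (-1, -2),  |v_rel|² = 5
v_rel×d = (-1)·(-5) − (-2)·(-9) = -13
since m = R²·5 − (-13)²:  R² = (169 + 236) / 5 = 81
R = √81 = 9  ⇒  r_B = 9 − 6 = 3

rB=3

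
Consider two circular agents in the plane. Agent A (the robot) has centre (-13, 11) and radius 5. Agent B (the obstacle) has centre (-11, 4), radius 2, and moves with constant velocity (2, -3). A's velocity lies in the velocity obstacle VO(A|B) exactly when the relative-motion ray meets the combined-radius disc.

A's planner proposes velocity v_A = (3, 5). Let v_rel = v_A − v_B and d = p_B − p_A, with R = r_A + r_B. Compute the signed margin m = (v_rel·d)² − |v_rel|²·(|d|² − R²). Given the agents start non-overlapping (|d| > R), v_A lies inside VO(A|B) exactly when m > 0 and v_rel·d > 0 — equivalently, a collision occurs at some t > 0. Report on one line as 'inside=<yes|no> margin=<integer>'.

d = (2, -7),  |d|² = 53;  R = 5+2 = 7,  c = 53−7² = 4
v_rel = (1, 8),  |v_rel|² = 65;  v_rel·d = (1)·(2) + (8)·(-7) = -54
65·t² + 108·t + 4 = 0  ⇒  m = (-54)² − 65·4 = 2656
m = 2656 > 0,  v_rel·d = -54 < 0  ⇒  outside

inside=no margin=2656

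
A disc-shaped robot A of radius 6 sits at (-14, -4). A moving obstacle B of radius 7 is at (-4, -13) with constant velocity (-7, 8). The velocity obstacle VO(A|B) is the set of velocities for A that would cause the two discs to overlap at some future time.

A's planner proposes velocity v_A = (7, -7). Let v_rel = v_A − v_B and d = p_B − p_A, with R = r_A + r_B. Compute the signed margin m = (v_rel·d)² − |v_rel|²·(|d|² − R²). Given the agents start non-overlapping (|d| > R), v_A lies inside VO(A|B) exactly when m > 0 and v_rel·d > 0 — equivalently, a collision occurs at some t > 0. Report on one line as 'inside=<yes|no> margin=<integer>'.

d = (10, -9),  |d|² = 181;  R = 6+7 = 13,  c = 181−13² = 12
v_rel = (14, -15),  |v_rel|² = 421;  v_rel·d = (14)·(10) + (-15)·(-9) = 275
421·t² − 550·t + 12 = 0  ⇒  m = 275² − 421·12 = 70573
m = 70573 > 0,  v_rel·d = 275 > 0  ⇒  inside

inside=yes margin=70573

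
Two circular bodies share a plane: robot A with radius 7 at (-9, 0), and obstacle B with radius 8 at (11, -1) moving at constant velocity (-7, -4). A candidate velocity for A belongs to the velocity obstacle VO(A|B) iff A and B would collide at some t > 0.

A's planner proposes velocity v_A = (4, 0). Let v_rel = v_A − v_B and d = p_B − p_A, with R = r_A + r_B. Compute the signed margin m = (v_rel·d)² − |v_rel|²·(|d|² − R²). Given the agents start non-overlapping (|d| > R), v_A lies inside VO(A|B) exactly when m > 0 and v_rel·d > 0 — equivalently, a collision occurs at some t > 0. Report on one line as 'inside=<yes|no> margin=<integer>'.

d = (20, -1),  |d|² = 401;  R = 7+8 = 15,  c = 401−15² = 176
v_rel = (11, 4),  |v_rel|² = 137;  v_rel·d = (11)·(20) + (4)·(-1) = 216
137·t² − 432·t + 176 = 0  ⇒  m = 216² − 137·176 = 22544
m = 22544 > 0,  v_rel·d = 216 > 0  ⇒  inside

inside=yes margin=22544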